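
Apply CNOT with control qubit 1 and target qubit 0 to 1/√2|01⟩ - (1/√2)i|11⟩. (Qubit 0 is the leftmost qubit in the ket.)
-(1/√2)i|01⟩ + 1/√2|11⟩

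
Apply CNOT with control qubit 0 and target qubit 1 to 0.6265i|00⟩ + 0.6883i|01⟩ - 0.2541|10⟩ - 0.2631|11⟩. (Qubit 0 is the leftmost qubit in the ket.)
0.6265i|00⟩ + 0.6883i|01⟩ - 0.2631|10⟩ - 0.2541|11⟩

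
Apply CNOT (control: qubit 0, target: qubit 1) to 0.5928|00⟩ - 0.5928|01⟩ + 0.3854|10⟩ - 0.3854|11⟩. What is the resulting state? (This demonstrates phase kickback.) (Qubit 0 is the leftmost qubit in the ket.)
0.5928|00⟩ - 0.5928|01⟩ - 0.3854|10⟩ + 0.3854|11⟩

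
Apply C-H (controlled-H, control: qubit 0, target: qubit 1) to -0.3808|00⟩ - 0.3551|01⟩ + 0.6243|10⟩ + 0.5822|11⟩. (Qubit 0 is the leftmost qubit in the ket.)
-0.3808|00⟩ - 0.3551|01⟩ + 0.8531|10⟩ + 0.02977|11⟩

C-H leaves the control-|0⟩ kets |00⟩, |01⟩ unchanged and applies H to qubit 1 on the control-|1⟩ pair (|10⟩, |11⟩).
H = [[1/√2, 1/√2], [1/√2, -1/√2]].
With a = amp(|10⟩) = 0.6243 and b = amp(|11⟩) = 0.5822:
new amp(|10⟩) = (1/√2)·a + (1/√2)·b = 0.8531
new amp(|11⟩) = (1/√2)·a + (-1/√2)·b = 0.02977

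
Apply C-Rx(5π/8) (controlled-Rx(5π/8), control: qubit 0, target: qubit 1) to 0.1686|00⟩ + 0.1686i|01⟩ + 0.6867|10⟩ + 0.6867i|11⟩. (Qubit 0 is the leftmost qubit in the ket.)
0.1686|00⟩ + 0.1686i|01⟩ + 0.9525|10⟩ - 0.1895i|11⟩

C-Rx(5π/8) leaves the control-|0⟩ kets |00⟩, |01⟩ unchanged and applies Rx(5π/8) to qubit 1 on the control-|1⟩ pair (|10⟩, |11⟩).
Rx(5π/8) = [[cos(θ/2), −i·sin(θ/2)], [−i·sin(θ/2), cos(θ/2)]]; θ = 5π/8, cos(θ/2) ≈ 0.55557, sin(θ/2) ≈ 0.83147.
With a = amp(|10⟩) = 0.6867 and b = amp(|11⟩) = 0.6867i:
new amp(|10⟩) = (0.55557)·a + (-0.83147i)·b = 0.9525
new amp(|11⟩) = (-0.83147i)·a + (0.55557)·b = -0.1895i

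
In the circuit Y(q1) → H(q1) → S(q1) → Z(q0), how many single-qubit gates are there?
4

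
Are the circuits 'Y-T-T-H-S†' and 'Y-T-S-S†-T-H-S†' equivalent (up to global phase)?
Yes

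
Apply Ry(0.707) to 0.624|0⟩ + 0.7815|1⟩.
0.3149|0⟩ + 0.9492|1⟩

Ry(0.707) = [[cos(θ/2), −sin(θ/2)], [sin(θ/2), cos(θ/2)]]; θ = 0.707, cos(θ/2) ≈ 0.938167, sin(θ/2) ≈ 0.346184.
With a = amp(|0⟩) = 0.624 and b = amp(|1⟩) = 0.7815:
new amp(|0⟩) = (0.938167)·a + (-0.346184)·b = 0.3149
new amp(|1⟩) = (0.346184)·a + (0.938167)·b = 0.9492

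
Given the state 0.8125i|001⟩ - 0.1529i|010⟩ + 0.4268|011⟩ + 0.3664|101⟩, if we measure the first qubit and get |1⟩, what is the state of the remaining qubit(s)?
|01⟩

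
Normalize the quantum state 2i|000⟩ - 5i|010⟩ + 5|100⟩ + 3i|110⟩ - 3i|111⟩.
0.2357i|000⟩ - 0.5893i|010⟩ + 0.5893|100⟩ + (1/√8)i|110⟩ - (1/√8)i|111⟩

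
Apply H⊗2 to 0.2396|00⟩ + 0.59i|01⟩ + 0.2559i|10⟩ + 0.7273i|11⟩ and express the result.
(0.1198 + 0.7866i)|00⟩ + (0.1198 - 0.5307i)|01⟩ + (0.1198 - 0.1966i)|10⟩ + (0.1198 - 0.0593i)|11⟩

H⊗2 gives amp(|y⟩) = (1/2) Σ_x (−1)^(x·y) amp(|x⟩), where x·y is the number of positions in which both x and y have a 1.
|00⟩: (0.2396 + 0.59i + 0.2559i + 0.7273i)/2 = (0.1198 + 0.7866i)
|01⟩: (0.2396 - 0.59i + 0.2559i - 0.7273i)/2 = (0.1198 - 0.5307i)
|10⟩: (0.2396 + 0.59i - 0.2559i - 0.7273i)/2 = (0.1198 - 0.1966i)
|11⟩: (0.2396 - 0.59i - 0.2559i + 0.7273i)/2 = (0.1198 - 0.0593i)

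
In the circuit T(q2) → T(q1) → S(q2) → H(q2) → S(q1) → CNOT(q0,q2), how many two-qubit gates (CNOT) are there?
1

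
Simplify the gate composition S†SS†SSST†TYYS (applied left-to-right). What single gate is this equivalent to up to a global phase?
S†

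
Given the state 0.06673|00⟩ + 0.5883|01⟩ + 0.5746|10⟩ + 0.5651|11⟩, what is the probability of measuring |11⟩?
0.3193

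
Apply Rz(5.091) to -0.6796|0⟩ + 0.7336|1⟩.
(0.5624 + 0.3815i)|0⟩ + (-0.6071 + 0.4119i)|1⟩

Rz(5.091) = [[e^(−iθ/2), 0], [0, e^(iθ/2)]] with e^(±iθ/2) = cos(θ/2) ± i·sin(θ/2); θ = 5.091, cos(θ/2) ≈ -0.827536, sin(θ/2) ≈ 0.561413.
With a = amp(|0⟩) = -0.6796 and b = amp(|1⟩) = 0.7336:
new amp(|0⟩) = (-0.827536 - 0.561413i)·a = (0.5624 + 0.3815i)
new amp(|1⟩) = (-0.827536 + 0.561413i)·b = (-0.6071 + 0.4119i)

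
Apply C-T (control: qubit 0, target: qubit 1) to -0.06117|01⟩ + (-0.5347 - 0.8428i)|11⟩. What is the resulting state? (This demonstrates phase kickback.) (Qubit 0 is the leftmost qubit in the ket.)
-0.06117|01⟩ + (0.2179 - 0.974i)|11⟩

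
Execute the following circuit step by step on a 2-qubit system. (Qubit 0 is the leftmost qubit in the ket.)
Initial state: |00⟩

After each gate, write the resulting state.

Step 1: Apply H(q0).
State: 1/√2|00⟩ + 1/√2|10⟩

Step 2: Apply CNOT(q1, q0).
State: 1/√2|00⟩ + 1/√2|10⟩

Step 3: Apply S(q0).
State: 1/√2|00⟩ + (1/√2)i|10⟩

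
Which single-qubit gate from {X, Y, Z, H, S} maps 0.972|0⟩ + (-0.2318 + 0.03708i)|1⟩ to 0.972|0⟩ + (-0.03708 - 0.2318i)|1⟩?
S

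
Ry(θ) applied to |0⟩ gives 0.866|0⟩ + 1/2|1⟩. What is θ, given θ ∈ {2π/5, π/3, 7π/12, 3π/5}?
π/3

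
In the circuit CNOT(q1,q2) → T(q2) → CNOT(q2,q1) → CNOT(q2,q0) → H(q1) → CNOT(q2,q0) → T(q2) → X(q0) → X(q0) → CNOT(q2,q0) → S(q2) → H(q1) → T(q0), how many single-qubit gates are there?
8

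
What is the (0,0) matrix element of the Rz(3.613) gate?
(-0.2335 - 0.9724i)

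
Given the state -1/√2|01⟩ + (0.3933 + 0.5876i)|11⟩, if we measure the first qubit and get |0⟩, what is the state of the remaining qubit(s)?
-|1⟩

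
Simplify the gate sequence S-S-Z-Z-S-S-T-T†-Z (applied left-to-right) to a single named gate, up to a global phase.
Z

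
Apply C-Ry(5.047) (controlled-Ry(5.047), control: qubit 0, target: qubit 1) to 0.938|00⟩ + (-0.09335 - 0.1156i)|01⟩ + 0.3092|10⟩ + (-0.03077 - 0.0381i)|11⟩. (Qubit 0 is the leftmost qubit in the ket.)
0.938|00⟩ + (-0.09335 - 0.1156i)|01⟩ + (-0.2342 + 0.02208i)|10⟩ + (0.2043 + 0.03105i)|11⟩

C-Ry(5.047) leaves the control-|0⟩ kets |00⟩, |01⟩ unchanged and applies Ry(5.047) to qubit 1 on the control-|1⟩ pair (|10⟩, |11⟩).
Ry(5.047) = [[cos(θ/2), −sin(θ/2)], [sin(θ/2), cos(θ/2)]]; θ = 5.047, cos(θ/2) ≈ -0.814985, sin(θ/2) ≈ 0.579482.
With a = amp(|10⟩) = 0.3092 and b = amp(|11⟩) = (-0.03077 - 0.0381i):
new amp(|10⟩) = (-0.814985)·a + (-0.579482)·b = (-0.2342 + 0.02208i)
new amp(|11⟩) = (0.579482)·a + (-0.814985)·b = (0.2043 + 0.03105i)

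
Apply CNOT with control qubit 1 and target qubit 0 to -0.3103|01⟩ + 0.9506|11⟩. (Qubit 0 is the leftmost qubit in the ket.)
0.9506|01⟩ - 0.3103|11⟩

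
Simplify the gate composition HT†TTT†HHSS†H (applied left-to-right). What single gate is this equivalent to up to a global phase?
I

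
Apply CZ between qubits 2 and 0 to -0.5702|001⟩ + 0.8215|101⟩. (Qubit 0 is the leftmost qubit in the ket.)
-0.5702|001⟩ - 0.8215|101⟩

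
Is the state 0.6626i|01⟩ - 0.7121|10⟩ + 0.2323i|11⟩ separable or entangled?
Entangled

Writing the state as a|00⟩ + b|01⟩ + c|10⟩ + d|11⟩, it is a product state iff ad − bc = 0.
Here (a, b, c, d) = (0, 0.6626i, -0.7121, 0.2323i): ad − bc = (0)(0.2323i) − (0.6626i)(-0.7121) = 0.4718i ≠ 0, so the state is entangled.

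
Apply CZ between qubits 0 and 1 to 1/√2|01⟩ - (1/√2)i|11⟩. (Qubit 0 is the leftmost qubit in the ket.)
1/√2|01⟩ + (1/√2)i|11⟩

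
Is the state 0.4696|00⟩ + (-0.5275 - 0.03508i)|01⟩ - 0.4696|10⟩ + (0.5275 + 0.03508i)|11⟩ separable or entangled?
Separable

Writing the state as a|00⟩ + b|01⟩ + c|10⟩ + d|11⟩, it is a product state iff ad − bc = 0.
Here (a, b, c, d) = (0.4696, (-0.5275 - 0.03508i), -0.4696, (0.5275 + 0.03508i)): ad − bc = (0.4696)(0.5275 + 0.03508i) − (-0.5275 - 0.03508i)(-0.4696) = 0, so the state is separable.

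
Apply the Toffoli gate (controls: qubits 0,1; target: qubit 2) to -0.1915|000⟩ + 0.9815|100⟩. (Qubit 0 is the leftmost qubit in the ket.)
-0.1915|000⟩ + 0.9815|100⟩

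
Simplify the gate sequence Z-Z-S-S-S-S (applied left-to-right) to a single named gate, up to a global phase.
I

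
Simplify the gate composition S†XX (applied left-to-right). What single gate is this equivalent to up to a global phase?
S†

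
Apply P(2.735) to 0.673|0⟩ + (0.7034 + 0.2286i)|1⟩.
0.673|0⟩ + (-0.7365 + 0.06822i)|1⟩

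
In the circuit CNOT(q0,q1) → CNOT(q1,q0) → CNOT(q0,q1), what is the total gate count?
3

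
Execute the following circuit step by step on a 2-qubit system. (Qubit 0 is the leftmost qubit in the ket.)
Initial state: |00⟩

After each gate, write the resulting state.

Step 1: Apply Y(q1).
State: i|01⟩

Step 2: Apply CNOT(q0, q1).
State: i|01⟩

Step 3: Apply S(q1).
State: -|01⟩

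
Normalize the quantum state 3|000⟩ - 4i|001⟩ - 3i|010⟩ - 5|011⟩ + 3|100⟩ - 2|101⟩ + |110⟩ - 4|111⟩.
0.318|000⟩ - 0.424i|001⟩ - 0.318i|010⟩ - 0.53|011⟩ + 0.318|100⟩ - 0.212|101⟩ + 0.106|110⟩ - 0.424|111⟩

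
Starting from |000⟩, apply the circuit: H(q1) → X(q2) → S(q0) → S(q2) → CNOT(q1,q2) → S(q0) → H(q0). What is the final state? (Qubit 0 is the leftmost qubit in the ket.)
(1/2)i|001⟩ + (1/2)i|010⟩ + (1/2)i|101⟩ + (1/2)i|110⟩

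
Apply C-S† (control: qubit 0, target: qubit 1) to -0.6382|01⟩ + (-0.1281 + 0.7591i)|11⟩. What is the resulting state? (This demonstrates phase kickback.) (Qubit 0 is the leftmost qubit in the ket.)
-0.6382|01⟩ + (0.7591 + 0.1281i)|11⟩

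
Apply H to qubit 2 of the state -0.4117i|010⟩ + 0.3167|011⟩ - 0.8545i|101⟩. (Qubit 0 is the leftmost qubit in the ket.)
(0.2239 - 0.2911i)|010⟩ + (-0.2239 - 0.2911i)|011⟩ - 0.6042i|100⟩ + 0.6042i|101⟩

H on qubit 2 mixes each pair of kets that differ only in qubit 2: amplitudes (a, b) of (|…0…⟩, |…1…⟩) become ((a + b)/√2, (a − b)/√2). Kets absent from the input have amplitude 0.
(|010⟩, |011⟩): (a, b) = (-0.4117i, 0.3167) → ((0.2239 - 0.2911i), (-0.2239 - 0.2911i))
(|100⟩, |101⟩): (a, b) = (0, -0.8545i) → (-0.6042i, 0.6042i)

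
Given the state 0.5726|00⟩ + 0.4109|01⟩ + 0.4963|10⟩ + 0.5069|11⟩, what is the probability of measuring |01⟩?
0.1688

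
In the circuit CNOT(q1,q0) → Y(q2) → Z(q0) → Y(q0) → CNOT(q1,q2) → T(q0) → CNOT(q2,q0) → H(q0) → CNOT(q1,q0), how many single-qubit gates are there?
5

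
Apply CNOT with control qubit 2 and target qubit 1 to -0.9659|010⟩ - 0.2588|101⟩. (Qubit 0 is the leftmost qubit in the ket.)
-0.9659|010⟩ - 0.2588|111⟩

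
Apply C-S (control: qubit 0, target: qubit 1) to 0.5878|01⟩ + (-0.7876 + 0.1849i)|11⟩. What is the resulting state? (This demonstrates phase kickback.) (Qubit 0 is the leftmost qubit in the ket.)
0.5878|01⟩ + (-0.1849 - 0.7876i)|11⟩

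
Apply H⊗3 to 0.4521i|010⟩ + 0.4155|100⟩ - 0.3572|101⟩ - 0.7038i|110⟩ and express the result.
(0.02061 - 0.08899i)|000⟩ + (0.2732 - 0.08899i)|001⟩ + (0.02061 + 0.08899i)|010⟩ + (0.2732 + 0.08899i)|011⟩ + (-0.02061 + 0.4087i)|100⟩ + (-0.2732 + 0.4087i)|101⟩ + (-0.02061 - 0.4087i)|110⟩ + (-0.2732 - 0.4087i)|111⟩

H⊗3 gives amp(|y⟩) = (1/2√2) Σ_x (−1)^(x·y) amp(|x⟩), where x·y is the number of positions in which both x and y have a 1.
|000⟩: (0.4521i + 0.4155 - 0.3572 - 0.7038i)/(2√2) = (0.02061 - 0.08899i)
|001⟩: (0.4521i + 0.4155 + 0.3572 - 0.7038i)/(2√2) = (0.2732 - 0.08899i)
|010⟩: (-0.4521i + 0.4155 - 0.3572 + 0.7038i)/(2√2) = (0.02061 + 0.08899i)
|011⟩: (-0.4521i + 0.4155 + 0.3572 + 0.7038i)/(2√2) = (0.2732 + 0.08899i)
|100⟩: (0.4521i - 0.4155 + 0.3572 + 0.7038i)/(2√2) = (-0.02061 + 0.4087i)
|101⟩: (0.4521i - 0.4155 - 0.3572 + 0.7038i)/(2√2) = (-0.2732 + 0.4087i)
|110⟩: (-0.4521i - 0.4155 + 0.3572 - 0.7038i)/(2√2) = (-0.02061 - 0.4087i)
|111⟩: (-0.4521i - 0.4155 - 0.3572 - 0.7038i)/(2√2) = (-0.2732 - 0.4087i)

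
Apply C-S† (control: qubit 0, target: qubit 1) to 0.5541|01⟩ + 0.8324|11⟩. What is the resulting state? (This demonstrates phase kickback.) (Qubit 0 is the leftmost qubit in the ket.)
0.5541|01⟩ - 0.8324i|11⟩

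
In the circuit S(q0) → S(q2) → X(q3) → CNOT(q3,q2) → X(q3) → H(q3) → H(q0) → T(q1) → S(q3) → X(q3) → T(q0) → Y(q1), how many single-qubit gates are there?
11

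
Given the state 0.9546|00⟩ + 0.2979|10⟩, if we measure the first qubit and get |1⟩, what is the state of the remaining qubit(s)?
|0⟩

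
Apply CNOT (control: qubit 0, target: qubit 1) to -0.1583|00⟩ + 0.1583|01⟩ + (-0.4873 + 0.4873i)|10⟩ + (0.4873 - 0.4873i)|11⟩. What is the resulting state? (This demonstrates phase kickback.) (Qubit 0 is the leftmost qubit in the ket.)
-0.1583|00⟩ + 0.1583|01⟩ + (0.4873 - 0.4873i)|10⟩ + (-0.4873 + 0.4873i)|11⟩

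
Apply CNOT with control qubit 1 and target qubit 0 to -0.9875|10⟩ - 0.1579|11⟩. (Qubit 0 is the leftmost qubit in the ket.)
-0.1579|01⟩ - 0.9875|10⟩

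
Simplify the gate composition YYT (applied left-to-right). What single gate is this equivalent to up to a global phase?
T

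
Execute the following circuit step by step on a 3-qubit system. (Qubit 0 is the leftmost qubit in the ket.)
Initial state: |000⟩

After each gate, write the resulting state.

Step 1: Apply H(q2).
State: 1/√2|000⟩ + 1/√2|001⟩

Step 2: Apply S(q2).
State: 1/√2|000⟩ + (1/√2)i|001⟩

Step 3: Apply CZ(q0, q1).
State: 1/√2|000⟩ + (1/√2)i|001⟩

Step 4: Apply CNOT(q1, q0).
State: 1/√2|000⟩ + (1/√2)i|001⟩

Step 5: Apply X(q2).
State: (1/√2)i|000⟩ + 1/√2|001⟩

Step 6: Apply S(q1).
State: (1/√2)i|000⟩ + 1/√2|001⟩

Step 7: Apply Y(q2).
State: -(1/√2)i|000⟩ - 1/√2|001⟩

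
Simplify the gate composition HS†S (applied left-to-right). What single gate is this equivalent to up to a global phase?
H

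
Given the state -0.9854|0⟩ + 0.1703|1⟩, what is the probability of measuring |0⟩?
0.971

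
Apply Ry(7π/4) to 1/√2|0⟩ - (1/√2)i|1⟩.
(-0.6533 + 0.2706i)|0⟩ + (0.2706 + 0.6533i)|1⟩

Ry(7π/4) = [[cos(θ/2), −sin(θ/2)], [sin(θ/2), cos(θ/2)]]; θ = 7π/4, cos(θ/2) ≈ -0.92388, sin(θ/2) ≈ 0.382683.
With a = amp(|0⟩) = 1/√2 and b = amp(|1⟩) = -(1/√2)i:
new amp(|0⟩) = (-0.92388)·a + (-0.382683)·b = (-0.6533 + 0.2706i)
new amp(|1⟩) = (0.382683)·a + (-0.92388)·b = (0.2706 + 0.6533i)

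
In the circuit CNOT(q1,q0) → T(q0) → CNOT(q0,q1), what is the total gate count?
3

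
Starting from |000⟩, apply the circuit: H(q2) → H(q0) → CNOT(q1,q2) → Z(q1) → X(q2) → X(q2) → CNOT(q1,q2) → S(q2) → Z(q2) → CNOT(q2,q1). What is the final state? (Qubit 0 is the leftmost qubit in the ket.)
1/2|000⟩ - (1/2)i|011⟩ + 1/2|100⟩ - (1/2)i|111⟩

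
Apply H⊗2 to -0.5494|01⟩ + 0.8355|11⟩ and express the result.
0.1431|00⟩ - 0.1431|01⟩ - 0.6925|10⟩ + 0.6925|11⟩

H⊗2 gives amp(|y⟩) = (1/2) Σ_x (−1)^(x·y) amp(|x⟩), where x·y is the number of positions in which both x and y have a 1.
|00⟩: (-0.5494 + 0.8355)/2 = 0.1431
|01⟩: (0.5494 - 0.8355)/2 = -0.1431
|10⟩: (-0.5494 - 0.8355)/2 = -0.6925
|11⟩: (0.5494 + 0.8355)/2 = 0.6925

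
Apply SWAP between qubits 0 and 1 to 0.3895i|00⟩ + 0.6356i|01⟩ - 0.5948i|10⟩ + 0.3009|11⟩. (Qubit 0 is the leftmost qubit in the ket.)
0.3895i|00⟩ - 0.5948i|01⟩ + 0.6356i|10⟩ + 0.3009|11⟩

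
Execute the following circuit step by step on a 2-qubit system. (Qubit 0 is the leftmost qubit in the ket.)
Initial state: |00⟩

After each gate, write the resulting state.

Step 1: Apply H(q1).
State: 1/√2|00⟩ + 1/√2|01⟩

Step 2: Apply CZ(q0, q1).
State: 1/√2|00⟩ + 1/√2|01⟩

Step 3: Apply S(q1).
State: 1/√2|00⟩ + (1/√2)i|01⟩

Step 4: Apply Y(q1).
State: 1/√2|00⟩ + (1/√2)i|01⟩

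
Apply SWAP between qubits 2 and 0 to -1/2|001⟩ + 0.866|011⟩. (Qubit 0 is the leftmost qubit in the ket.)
-1/2|100⟩ + 0.866|110⟩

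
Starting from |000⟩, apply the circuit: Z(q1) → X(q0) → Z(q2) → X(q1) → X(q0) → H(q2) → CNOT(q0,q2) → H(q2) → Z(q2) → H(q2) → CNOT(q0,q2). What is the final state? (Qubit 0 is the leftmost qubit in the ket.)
1/√2|010⟩ + 1/√2|011⟩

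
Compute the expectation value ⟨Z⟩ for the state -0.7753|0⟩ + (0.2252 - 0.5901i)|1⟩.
0.2022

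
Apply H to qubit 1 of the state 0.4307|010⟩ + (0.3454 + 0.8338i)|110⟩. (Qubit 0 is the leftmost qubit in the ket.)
0.3046|000⟩ - 0.3046|010⟩ + (0.2442 + 0.5896i)|100⟩ + (-0.2442 - 0.5896i)|110⟩

H on qubit 1 mixes each pair of kets that differ only in qubit 1: amplitudes (a, b) of (|…0…⟩, |…1…⟩) become ((a + b)/√2, (a − b)/√2). Kets absent from the input have amplitude 0.
(|000⟩, |010⟩): (a, b) = (0, 0.4307) → (0.3046, -0.3046)
(|100⟩, |110⟩): (a, b) = (0, (0.3454 + 0.8338i)) → ((0.2442 + 0.5896i), (-0.2442 - 0.5896i))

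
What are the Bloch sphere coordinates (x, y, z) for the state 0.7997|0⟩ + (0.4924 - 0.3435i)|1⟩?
(0.7875, -0.5494, 0.2791)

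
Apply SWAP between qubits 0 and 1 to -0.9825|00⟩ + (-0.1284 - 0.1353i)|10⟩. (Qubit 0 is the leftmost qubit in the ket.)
-0.9825|00⟩ + (-0.1284 - 0.1353i)|01⟩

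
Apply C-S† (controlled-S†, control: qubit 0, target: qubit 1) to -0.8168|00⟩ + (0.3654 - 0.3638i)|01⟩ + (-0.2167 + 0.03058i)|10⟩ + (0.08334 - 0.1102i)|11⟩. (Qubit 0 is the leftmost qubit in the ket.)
-0.8168|00⟩ + (0.3654 - 0.3638i)|01⟩ + (-0.2167 + 0.03058i)|10⟩ + (-0.1102 - 0.08334i)|11⟩

C-S† leaves the control-|0⟩ kets |00⟩, |01⟩ unchanged and applies S† to qubit 1 on the control-|1⟩ pair (|10⟩, |11⟩).
S† = [[1, 0], [0, -i]].
With a = amp(|10⟩) = (-0.2167 + 0.03058i) and b = amp(|11⟩) = (0.08334 - 0.1102i):
new amp(|10⟩) = (1)·a = (-0.2167 + 0.03058i)
new amp(|11⟩) = (-i)·b = (-0.1102 - 0.08334i)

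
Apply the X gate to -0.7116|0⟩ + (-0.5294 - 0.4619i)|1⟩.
(-0.5294 - 0.4619i)|0⟩ - 0.7116|1⟩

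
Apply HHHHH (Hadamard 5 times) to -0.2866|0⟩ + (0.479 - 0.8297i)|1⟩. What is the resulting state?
(0.136 - 0.5867i)|0⟩ + (-0.5414 + 0.5867i)|1⟩

H² = I, so H^5 = H: a single Hadamard. With (a, b) = (-0.2866, (0.479 - 0.8297i)), H gives ((a + b)/√2, (a − b)/√2) = ((0.136 - 0.5867i), (-0.5414 + 0.5867i)).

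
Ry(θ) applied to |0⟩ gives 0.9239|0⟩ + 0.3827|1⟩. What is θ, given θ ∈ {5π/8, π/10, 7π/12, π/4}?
π/4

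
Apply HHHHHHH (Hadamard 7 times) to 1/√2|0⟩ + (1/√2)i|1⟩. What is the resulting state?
(1/2 + (1/2)i)|0⟩ + (1/2 - (1/2)i)|1⟩

H² = I, so H^7 = H: a single Hadamard. With (a, b) = (1/√2, (1/√2)i), H gives ((a + b)/√2, (a − b)/√2) = ((1/2 + (1/2)i), (1/2 - (1/2)i)).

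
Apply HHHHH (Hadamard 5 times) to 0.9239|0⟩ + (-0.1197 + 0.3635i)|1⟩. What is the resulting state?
(0.5687 + 0.257i)|0⟩ + (0.7379 - 0.257i)|1⟩

H² = I, so H^5 = H: a single Hadamard. With (a, b) = (0.9239, (-0.1197 + 0.3635i)), H gives ((a + b)/√2, (a − b)/√2) = ((0.5687 + 0.257i), (0.7379 - 0.257i)).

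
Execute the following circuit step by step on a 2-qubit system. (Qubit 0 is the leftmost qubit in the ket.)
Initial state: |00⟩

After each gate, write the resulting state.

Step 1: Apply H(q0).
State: 1/√2|00⟩ + 1/√2|10⟩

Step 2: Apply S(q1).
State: 1/√2|00⟩ + 1/√2|10⟩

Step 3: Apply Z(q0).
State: 1/√2|00⟩ - 1/√2|10⟩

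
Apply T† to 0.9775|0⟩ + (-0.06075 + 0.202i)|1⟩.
0.9775|0⟩ + (0.09988 + 0.1858i)|1⟩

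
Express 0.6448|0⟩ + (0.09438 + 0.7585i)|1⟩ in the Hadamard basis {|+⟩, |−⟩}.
(0.5227 + 0.5363i)|+⟩ + (0.3892 - 0.5363i)|−⟩

With |ψ⟩ = α|0⟩ + β|1⟩, the Hadamard-basis coefficients are ⟨+|ψ⟩ = (α + β)/√2 and ⟨−|ψ⟩ = (α − β)/√2.
Here α = 0.6448, β = (0.09438 + 0.7585i): (α + β)/√2 = (0.5227 + 0.5363i), (α − β)/√2 = (0.3892 - 0.5363i).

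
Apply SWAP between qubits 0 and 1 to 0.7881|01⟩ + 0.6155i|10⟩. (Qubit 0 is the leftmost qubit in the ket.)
0.6155i|01⟩ + 0.7881|10⟩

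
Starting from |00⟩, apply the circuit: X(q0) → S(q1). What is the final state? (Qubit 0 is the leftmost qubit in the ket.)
|10⟩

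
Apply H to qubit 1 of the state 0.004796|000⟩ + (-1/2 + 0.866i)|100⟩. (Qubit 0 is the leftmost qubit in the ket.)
0.003391|000⟩ + 0.003391|010⟩ + (-1/√8 + 0.6124i)|100⟩ + (-1/√8 + 0.6124i)|110⟩

H on qubit 1 mixes each pair of kets that differ only in qubit 1: amplitudes (a, b) of (|…0…⟩, |…1…⟩) become ((a + b)/√2, (a − b)/√2). Kets absent from the input have amplitude 0.
(|000⟩, |010⟩): (a, b) = (0.004796, 0) → (0.003391, 0.003391)
(|100⟩, |110⟩): (a, b) = ((-1/2 + 0.866i), 0) → ((-1/√8 + 0.6124i), (-1/√8 + 0.6124i))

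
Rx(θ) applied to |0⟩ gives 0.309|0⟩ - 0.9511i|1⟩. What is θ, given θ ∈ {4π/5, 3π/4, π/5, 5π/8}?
4π/5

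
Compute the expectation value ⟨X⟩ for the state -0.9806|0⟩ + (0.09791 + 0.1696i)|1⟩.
-0.192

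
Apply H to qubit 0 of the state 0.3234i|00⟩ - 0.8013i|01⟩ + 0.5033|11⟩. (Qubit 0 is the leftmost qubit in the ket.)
0.2287i|00⟩ + (0.3559 - 0.5666i)|01⟩ + 0.2287i|10⟩ + (-0.3559 - 0.5666i)|11⟩

H on qubit 0 mixes each pair of kets that differ only in qubit 0: amplitudes (a, b) of (|…0…⟩, |…1…⟩) become ((a + b)/√2, (a − b)/√2). Kets absent from the input have amplitude 0.
(|00⟩, |10⟩): (a, b) = (0.3234i, 0) → (0.2287i, 0.2287i)
(|01⟩, |11⟩): (a, b) = (-0.8013i, 0.5033) → ((0.3559 - 0.5666i), (-0.3559 - 0.5666i))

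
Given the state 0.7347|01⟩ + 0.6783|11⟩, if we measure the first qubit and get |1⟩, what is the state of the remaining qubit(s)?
|1⟩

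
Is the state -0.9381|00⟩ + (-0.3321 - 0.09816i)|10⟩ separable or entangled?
Separable

Writing the state as a|00⟩ + b|01⟩ + c|10⟩ + d|11⟩, it is a product state iff ad − bc = 0.
Here (a, b, c, d) = (-0.9381, 0, (-0.3321 - 0.09816i), 0): ad − bc = (-0.9381)(0) − (0)(-0.3321 - 0.09816i) = 0, so the state is separable.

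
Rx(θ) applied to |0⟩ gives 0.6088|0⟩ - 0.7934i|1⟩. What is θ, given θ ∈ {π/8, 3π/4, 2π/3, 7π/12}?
7π/12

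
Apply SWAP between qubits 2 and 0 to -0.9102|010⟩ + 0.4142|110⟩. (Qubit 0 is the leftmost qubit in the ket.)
-0.9102|010⟩ + 0.4142|011⟩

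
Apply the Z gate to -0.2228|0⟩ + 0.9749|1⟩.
-0.2228|0⟩ - 0.9749|1⟩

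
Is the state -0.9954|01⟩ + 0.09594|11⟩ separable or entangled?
Separable

Writing the state as a|00⟩ + b|01⟩ + c|10⟩ + d|11⟩, it is a product state iff ad − bc = 0.
Here (a, b, c, d) = (0, -0.9954, 0, 0.09594): ad − bc = (0)(0.09594) − (-0.9954)(0) = 0, so the state is separable.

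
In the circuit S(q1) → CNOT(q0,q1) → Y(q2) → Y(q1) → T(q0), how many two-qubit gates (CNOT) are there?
1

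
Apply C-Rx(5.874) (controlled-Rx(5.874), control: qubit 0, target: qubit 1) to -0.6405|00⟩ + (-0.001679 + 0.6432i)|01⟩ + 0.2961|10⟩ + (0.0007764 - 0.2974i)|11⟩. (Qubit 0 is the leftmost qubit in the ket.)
-0.6405|00⟩ + (-0.001679 + 0.6432i)|01⟩ + (-0.3503 - 0.0001577i)|10⟩ + (-0.0007602 + 0.231i)|11⟩

C-Rx(5.874) leaves the control-|0⟩ kets |00⟩, |01⟩ unchanged and applies Rx(5.874) to qubit 1 on the control-|1⟩ pair (|10⟩, |11⟩).
Rx(5.874) = [[cos(θ/2), −i·sin(θ/2)], [−i·sin(θ/2), cos(θ/2)]]; θ = 5.874, cos(θ/2) ≈ -0.979144, sin(θ/2) ≈ 0.203168.
With a = amp(|10⟩) = 0.2961 and b = amp(|11⟩) = (0.0007764 - 0.2974i):
new amp(|10⟩) = (-0.979144)·a + (-0.203168i)·b = (-0.3503 - 0.0001577i)
new amp(|11⟩) = (-0.203168i)·a + (-0.979144)·b = (-0.0007602 + 0.231i)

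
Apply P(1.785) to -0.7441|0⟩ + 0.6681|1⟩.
-0.7441|0⟩ + (-0.142 + 0.6528i)|1⟩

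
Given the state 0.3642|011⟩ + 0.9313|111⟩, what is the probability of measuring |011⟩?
0.1326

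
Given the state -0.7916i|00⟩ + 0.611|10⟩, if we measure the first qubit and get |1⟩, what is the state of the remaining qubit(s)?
|0⟩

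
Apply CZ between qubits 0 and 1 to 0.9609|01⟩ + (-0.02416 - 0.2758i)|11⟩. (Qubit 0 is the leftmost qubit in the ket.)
0.9609|01⟩ + (0.02416 + 0.2758i)|11⟩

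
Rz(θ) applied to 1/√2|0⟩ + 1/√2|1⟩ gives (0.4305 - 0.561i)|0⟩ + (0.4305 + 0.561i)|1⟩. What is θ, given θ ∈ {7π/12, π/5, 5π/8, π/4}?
7π/12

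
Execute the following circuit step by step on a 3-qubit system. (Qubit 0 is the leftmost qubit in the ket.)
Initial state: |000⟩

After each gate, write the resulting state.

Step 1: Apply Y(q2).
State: i|001⟩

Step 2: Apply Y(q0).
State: -|101⟩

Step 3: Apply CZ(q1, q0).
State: -|101⟩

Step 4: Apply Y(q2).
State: i|100⟩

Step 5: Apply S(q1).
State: i|100⟩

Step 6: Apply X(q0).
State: i|000⟩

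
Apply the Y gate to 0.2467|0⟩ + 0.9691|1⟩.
-0.9691i|0⟩ + 0.2467i|1⟩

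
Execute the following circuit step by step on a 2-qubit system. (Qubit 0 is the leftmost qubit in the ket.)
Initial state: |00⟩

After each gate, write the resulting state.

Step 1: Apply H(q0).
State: 1/√2|00⟩ + 1/√2|10⟩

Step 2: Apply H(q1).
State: 1/2|00⟩ + 1/2|01⟩ + 1/2|10⟩ + 1/2|11⟩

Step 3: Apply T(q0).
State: 1/2|00⟩ + 1/2|01⟩ + (1/√8 + (1/√8)i)|10⟩ + (1/√8 + (1/√8)i)|11⟩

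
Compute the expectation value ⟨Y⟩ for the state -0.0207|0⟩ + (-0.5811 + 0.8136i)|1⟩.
-0.03368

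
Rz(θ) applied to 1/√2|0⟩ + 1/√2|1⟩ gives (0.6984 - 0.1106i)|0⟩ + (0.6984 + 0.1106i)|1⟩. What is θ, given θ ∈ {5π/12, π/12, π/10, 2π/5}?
π/10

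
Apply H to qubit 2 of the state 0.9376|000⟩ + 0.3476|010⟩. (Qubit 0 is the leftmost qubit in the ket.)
0.663|000⟩ + 0.663|001⟩ + 0.2458|010⟩ + 0.2458|011⟩

H on qubit 2 mixes each pair of kets that differ only in qubit 2: amplitudes (a, b) of (|…0…⟩, |…1…⟩) become ((a + b)/√2, (a − b)/√2). Kets absent from the input have amplitude 0.
(|000⟩, |001⟩): (a, b) = (0.9376, 0) → (0.663, 0.663)
(|010⟩, |011⟩): (a, b) = (0.3476, 0) → (0.2458, 0.2458)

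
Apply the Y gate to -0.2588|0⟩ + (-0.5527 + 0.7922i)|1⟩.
(0.7922 + 0.5527i)|0⟩ - 0.2588i|1⟩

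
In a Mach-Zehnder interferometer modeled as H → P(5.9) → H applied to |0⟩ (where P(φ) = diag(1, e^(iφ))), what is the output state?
(0.9637 - 0.1869i)|0⟩ + (0.03626 + 0.1869i)|1⟩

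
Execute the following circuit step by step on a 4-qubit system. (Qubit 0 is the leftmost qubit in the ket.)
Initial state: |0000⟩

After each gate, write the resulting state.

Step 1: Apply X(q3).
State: |0001⟩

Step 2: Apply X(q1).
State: |0101⟩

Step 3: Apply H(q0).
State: 1/√2|0101⟩ + 1/√2|1101⟩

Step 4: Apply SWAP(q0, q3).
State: 1/√2|1100⟩ + 1/√2|1101⟩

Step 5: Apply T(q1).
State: (1/2 + (1/2)i)|1100⟩ + (1/2 + (1/2)i)|1101⟩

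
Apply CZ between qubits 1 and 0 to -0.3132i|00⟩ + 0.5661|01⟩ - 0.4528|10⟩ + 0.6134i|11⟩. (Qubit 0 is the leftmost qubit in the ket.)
-0.3132i|00⟩ + 0.5661|01⟩ - 0.4528|10⟩ - 0.6134i|11⟩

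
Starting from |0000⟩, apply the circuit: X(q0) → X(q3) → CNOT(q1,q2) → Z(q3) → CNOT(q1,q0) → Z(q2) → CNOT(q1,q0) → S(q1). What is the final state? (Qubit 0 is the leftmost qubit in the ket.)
-|1001⟩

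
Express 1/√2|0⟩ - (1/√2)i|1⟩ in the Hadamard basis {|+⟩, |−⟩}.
(1/2 - (1/2)i)|+⟩ + (1/2 + (1/2)i)|−⟩

With |ψ⟩ = α|0⟩ + β|1⟩, the Hadamard-basis coefficients are ⟨+|ψ⟩ = (α + β)/√2 and ⟨−|ψ⟩ = (α − β)/√2.
Here α = 1/√2, β = -(1/√2)i: (α + β)/√2 = (1/2 - (1/2)i), (α − β)/√2 = (1/2 + (1/2)i).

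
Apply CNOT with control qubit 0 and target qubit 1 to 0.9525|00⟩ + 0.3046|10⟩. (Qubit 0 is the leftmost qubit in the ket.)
0.9525|00⟩ + 0.3046|11⟩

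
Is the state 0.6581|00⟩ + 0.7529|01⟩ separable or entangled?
Separable

Writing the state as a|00⟩ + b|01⟩ + c|10⟩ + d|11⟩, it is a product state iff ad − bc = 0.
Here (a, b, c, d) = (0.6581, 0.7529, 0, 0): ad − bc = (0.6581)(0) − (0.7529)(0) = 0, so the state is separable.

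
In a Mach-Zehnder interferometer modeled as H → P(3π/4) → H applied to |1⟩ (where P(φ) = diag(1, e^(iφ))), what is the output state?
(0.8536 - (1/√8)i)|0⟩ + (0.1464 + (1/√8)i)|1⟩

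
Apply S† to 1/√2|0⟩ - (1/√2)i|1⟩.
1/√2|0⟩ - 1/√2|1⟩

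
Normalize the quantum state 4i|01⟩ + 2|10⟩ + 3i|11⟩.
0.7428i|01⟩ + 0.3714|10⟩ + 0.5571i|11⟩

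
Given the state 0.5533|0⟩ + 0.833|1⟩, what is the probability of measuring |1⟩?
0.6939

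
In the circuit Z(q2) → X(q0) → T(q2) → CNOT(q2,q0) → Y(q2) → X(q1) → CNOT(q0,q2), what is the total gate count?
7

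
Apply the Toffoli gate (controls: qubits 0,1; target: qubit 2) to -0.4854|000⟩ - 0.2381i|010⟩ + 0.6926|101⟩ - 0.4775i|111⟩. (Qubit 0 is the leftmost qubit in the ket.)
-0.4854|000⟩ - 0.2381i|010⟩ + 0.6926|101⟩ - 0.4775i|110⟩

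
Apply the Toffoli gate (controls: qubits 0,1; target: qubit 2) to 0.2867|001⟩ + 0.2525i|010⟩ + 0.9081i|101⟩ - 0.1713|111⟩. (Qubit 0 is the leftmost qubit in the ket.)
0.2867|001⟩ + 0.2525i|010⟩ + 0.9081i|101⟩ - 0.1713|110⟩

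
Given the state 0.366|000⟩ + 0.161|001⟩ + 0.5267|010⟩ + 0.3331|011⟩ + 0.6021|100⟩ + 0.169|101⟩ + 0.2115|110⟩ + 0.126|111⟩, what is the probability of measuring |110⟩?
0.04473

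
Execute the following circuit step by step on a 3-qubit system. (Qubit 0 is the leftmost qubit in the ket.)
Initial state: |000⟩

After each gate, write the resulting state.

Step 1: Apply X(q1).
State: |010⟩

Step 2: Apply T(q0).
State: |010⟩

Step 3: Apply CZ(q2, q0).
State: |010⟩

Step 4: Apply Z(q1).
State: -|010⟩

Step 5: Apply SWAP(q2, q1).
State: -|001⟩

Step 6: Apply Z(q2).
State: |001⟩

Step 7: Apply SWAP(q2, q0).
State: |100⟩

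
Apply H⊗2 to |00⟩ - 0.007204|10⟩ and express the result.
0.4964|00⟩ + 0.4964|01⟩ + 0.5036|10⟩ + 0.5036|11⟩

H⊗2 gives amp(|y⟩) = (1/2) Σ_x (−1)^(x·y) amp(|x⟩), where x·y is the number of positions in which both x and y have a 1.
|00⟩: (1 - 0.007204)/2 = 0.4964
|01⟩: (1 - 0.007204)/2 = 0.4964
|10⟩: (1 + 0.007204)/2 = 0.5036
|11⟩: (1 + 0.007204)/2 = 0.5036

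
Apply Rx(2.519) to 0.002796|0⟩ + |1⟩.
(0.0008564 - 0.9519i)|0⟩ + (0.3063 - 0.002662i)|1⟩

Rx(2.519) = [[cos(θ/2), −i·sin(θ/2)], [−i·sin(θ/2), cos(θ/2)]]; θ = 2.519, cos(θ/2) ≈ 0.306293, sin(θ/2) ≈ 0.951937.
With a = amp(|0⟩) = 0.002796 and b = amp(|1⟩) = 1:
new amp(|0⟩) = (0.306293)·a + (-0.951937i)·b = (0.0008564 - 0.9519i)
new amp(|1⟩) = (-0.951937i)·a + (0.306293)·b = (0.3063 - 0.002662i)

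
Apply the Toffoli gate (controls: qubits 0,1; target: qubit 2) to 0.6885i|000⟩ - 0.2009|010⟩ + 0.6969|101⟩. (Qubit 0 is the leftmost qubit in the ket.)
0.6885i|000⟩ - 0.2009|010⟩ + 0.6969|101⟩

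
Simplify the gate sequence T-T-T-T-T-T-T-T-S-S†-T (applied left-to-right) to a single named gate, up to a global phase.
T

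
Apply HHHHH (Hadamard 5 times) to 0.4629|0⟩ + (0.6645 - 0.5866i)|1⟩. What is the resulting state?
(0.7972 - 0.4148i)|0⟩ + (-0.1426 + 0.4148i)|1⟩

H² = I, so H^5 = H: a single Hadamard. With (a, b) = (0.4629, (0.6645 - 0.5866i)), H gives ((a + b)/√2, (a − b)/√2) = ((0.7972 - 0.4148i), (-0.1426 + 0.4148i)).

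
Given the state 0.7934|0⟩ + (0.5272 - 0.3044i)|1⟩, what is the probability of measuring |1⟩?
0.3706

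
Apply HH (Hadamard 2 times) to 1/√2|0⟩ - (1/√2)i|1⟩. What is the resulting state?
1/√2|0⟩ - (1/√2)i|1⟩

H² = I, so an even number of Hadamards cancels: H^2 = I and the state is unchanged.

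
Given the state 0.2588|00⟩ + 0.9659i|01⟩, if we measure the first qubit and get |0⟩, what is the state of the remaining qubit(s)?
0.2588|0⟩ + 0.9659i|1⟩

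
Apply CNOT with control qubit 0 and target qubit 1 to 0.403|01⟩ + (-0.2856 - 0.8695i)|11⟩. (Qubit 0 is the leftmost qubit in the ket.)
0.403|01⟩ + (-0.2856 - 0.8695i)|10⟩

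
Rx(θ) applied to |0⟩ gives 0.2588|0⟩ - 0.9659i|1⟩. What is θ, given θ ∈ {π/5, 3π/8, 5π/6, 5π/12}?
5π/6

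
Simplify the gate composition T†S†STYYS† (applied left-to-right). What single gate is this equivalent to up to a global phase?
S†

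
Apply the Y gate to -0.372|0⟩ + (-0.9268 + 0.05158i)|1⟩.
(0.05158 + 0.9268i)|0⟩ - 0.372i|1⟩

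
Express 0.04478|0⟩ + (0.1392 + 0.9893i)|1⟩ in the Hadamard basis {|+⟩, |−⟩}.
(0.1301 + 0.6995i)|+⟩ + (-0.06677 - 0.6995i)|−⟩

With |ψ⟩ = α|0⟩ + β|1⟩, the Hadamard-basis coefficients are ⟨+|ψ⟩ = (α + β)/√2 and ⟨−|ψ⟩ = (α − β)/√2.
Here α = 0.04478, β = (0.1392 + 0.9893i): (α + β)/√2 = (0.1301 + 0.6995i), (α − β)/√2 = (-0.06677 - 0.6995i).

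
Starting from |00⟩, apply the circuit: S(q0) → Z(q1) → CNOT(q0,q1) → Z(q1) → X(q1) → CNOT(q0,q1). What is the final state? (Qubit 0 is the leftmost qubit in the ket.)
|01⟩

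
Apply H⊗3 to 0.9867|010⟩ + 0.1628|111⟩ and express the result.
0.4064|000⟩ + 0.2913|001⟩ - 0.4064|010⟩ - 0.2913|011⟩ + 0.2913|100⟩ + 0.4064|101⟩ - 0.2913|110⟩ - 0.4064|111⟩

H⊗3 gives amp(|y⟩) = (1/2√2) Σ_x (−1)^(x·y) amp(|x⟩), where x·y is the number of positions in which both x and y have a 1.
|000⟩: (0.9867 + 0.1628)/(2√2) = 0.4064
|001⟩: (0.9867 - 0.1628)/(2√2) = 0.2913
|010⟩: (-0.9867 - 0.1628)/(2√2) = -0.4064
|011⟩: (-0.9867 + 0.1628)/(2√2) = -0.2913
|100⟩: (0.9867 - 0.1628)/(2√2) = 0.2913
|101⟩: (0.9867 + 0.1628)/(2√2) = 0.4064
|110⟩: (-0.9867 + 0.1628)/(2√2) = -0.2913
|111⟩: (-0.9867 - 0.1628)/(2√2) = -0.4064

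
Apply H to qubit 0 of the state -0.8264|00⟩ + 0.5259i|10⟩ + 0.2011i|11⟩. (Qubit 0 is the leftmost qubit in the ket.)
(-0.5844 + 0.3719i)|00⟩ + 0.1422i|01⟩ + (-0.5844 - 0.3719i)|10⟩ - 0.1422i|11⟩

H on qubit 0 mixes each pair of kets that differ only in qubit 0: amplitudes (a, b) of (|…0…⟩, |…1…⟩) become ((a + b)/√2, (a − b)/√2). Kets absent from the input have amplitude 0.
(|00⟩, |10⟩): (a, b) = (-0.8264, 0.5259i) → ((-0.5844 + 0.3719i), (-0.5844 - 0.3719i))
(|01⟩, |11⟩): (a, b) = (0, 0.2011i) → (0.1422i, -0.1422i)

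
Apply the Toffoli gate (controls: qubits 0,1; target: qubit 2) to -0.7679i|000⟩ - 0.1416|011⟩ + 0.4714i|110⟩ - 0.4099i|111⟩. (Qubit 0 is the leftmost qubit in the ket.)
-0.7679i|000⟩ - 0.1416|011⟩ - 0.4099i|110⟩ + 0.4714i|111⟩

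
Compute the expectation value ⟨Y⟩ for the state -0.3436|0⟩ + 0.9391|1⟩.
0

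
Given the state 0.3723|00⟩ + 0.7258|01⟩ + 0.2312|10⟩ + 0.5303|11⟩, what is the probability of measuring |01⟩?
0.5268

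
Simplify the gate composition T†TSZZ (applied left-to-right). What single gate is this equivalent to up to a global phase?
S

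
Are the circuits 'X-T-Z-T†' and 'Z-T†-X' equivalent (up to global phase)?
No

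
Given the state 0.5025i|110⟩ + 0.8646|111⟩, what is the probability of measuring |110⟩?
0.2525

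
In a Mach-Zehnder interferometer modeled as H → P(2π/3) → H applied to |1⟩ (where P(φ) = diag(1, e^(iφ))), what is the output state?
(0.75 - 0.433i)|0⟩ + (0.25 + 0.433i)|1⟩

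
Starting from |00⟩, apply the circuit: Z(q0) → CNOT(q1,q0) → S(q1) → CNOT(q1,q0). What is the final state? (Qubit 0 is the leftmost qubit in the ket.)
|00⟩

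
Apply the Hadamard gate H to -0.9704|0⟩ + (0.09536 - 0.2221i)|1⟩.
(-0.6187 - 0.157i)|0⟩ + (-0.7536 + 0.157i)|1⟩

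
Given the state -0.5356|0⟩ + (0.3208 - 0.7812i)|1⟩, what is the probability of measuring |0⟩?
0.2869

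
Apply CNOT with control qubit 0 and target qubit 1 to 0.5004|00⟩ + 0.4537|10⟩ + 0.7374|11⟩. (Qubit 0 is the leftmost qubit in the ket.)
0.5004|00⟩ + 0.7374|10⟩ + 0.4537|11⟩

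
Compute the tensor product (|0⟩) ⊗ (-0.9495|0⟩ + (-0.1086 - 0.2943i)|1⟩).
-0.9495|00⟩ + (-0.1086 - 0.2943i)|01⟩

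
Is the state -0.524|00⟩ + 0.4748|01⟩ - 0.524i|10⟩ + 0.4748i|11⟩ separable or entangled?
Separable

Writing the state as a|00⟩ + b|01⟩ + c|10⟩ + d|11⟩, it is a product state iff ad − bc = 0.
Here (a, b, c, d) = (-0.524, 0.4748, -0.524i, 0.4748i): ad − bc = (-0.524)(0.4748i) − (0.4748)(-0.524i) = 0, so the state is separable.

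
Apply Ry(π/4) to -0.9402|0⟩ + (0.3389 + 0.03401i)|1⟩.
(-0.9983 - 0.01302i)|0⟩ + (-0.0467 + 0.03142i)|1⟩

Ry(π/4) = [[cos(θ/2), −sin(θ/2)], [sin(θ/2), cos(θ/2)]]; θ = π/4, cos(θ/2) ≈ 0.92388, sin(θ/2) ≈ 0.382683.
With a = amp(|0⟩) = -0.9402 and b = amp(|1⟩) = (0.3389 + 0.03401i):
new amp(|0⟩) = (0.92388)·a + (-0.382683)·b = (-0.9983 - 0.01302i)
new amp(|1⟩) = (0.382683)·a + (0.92388)·b = (-0.0467 + 0.03142i)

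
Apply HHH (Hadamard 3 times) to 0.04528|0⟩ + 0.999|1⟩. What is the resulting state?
0.7384|0⟩ - 0.6744|1⟩

H² = I, so H^3 = H: a single Hadamard. With (a, b) = (0.04528, 0.999), H gives ((a + b)/√2, (a − b)/√2) = (0.7384, -0.6744).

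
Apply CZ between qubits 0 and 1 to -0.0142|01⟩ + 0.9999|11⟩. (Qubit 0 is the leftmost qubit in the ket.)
-0.0142|01⟩ - 0.9999|11⟩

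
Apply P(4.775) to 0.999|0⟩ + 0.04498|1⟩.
0.999|0⟩ + (0.002814 - 0.04489i)|1⟩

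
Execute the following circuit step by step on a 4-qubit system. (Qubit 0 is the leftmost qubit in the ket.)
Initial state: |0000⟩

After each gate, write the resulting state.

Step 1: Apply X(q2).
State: |0010⟩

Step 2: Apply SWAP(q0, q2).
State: |1000⟩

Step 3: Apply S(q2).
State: |1000⟩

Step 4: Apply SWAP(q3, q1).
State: |1000⟩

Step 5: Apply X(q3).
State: |1001⟩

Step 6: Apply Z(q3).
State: -|1001⟩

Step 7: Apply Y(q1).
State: -i|1101⟩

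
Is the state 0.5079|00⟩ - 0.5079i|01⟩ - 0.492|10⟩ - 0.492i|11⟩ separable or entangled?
Entangled

Writing the state as a|00⟩ + b|01⟩ + c|10⟩ + d|11⟩, it is a product state iff ad − bc = 0.
Here (a, b, c, d) = (0.5079, -0.5079i, -0.492, -0.492i): ad − bc = (0.5079)(-0.492i) − (-0.5079i)(-0.492) = -0.4998i ≠ 0, so the state is entangled.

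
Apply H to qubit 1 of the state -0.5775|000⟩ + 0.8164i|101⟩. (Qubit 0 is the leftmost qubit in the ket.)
-0.4084|000⟩ - 0.4084|010⟩ + 0.5773i|101⟩ + 0.5773i|111⟩

H on qubit 1 mixes each pair of kets that differ only in qubit 1: amplitudes (a, b) of (|…0…⟩, |…1…⟩) become ((a + b)/√2, (a − b)/√2). Kets absent from the input have amplitude 0.
(|000⟩, |010⟩): (a, b) = (-0.5775, 0) → (-0.4084, -0.4084)
(|101⟩, |111⟩): (a, b) = (0.8164i, 0) → (0.5773i, 0.5773i)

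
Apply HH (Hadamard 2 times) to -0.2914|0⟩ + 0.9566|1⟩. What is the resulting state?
-0.2914|0⟩ + 0.9566|1⟩

H² = I, so an even number of Hadamards cancels: H^2 = I and the state is unchanged.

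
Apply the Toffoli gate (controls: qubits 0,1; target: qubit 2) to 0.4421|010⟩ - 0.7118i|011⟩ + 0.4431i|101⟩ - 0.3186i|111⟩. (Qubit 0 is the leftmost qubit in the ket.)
0.4421|010⟩ - 0.7118i|011⟩ + 0.4431i|101⟩ - 0.3186i|110⟩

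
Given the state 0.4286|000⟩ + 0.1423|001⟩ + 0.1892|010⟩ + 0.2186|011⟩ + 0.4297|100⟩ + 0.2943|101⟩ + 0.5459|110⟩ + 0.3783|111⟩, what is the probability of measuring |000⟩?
0.1837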